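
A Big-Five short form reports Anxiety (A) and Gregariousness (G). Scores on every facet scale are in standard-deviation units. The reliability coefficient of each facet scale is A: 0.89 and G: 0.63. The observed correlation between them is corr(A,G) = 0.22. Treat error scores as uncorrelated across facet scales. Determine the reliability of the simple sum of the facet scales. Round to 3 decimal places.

0.803

Var(A+G) = 2 + 2·[0.22] = 2 + 0.44 = 2.44.
With uncorrelated errors the cross-covariances are all true-score covariance, so they carry over unchanged; only the diagonal terms shrink to ρᵢσᵢ².
True-score variance = [0.89 + 0.63] + 0.44 = 1.52 + 0.44 = 1.96.
Reliability = 1.96 / 2.44 = 0.803.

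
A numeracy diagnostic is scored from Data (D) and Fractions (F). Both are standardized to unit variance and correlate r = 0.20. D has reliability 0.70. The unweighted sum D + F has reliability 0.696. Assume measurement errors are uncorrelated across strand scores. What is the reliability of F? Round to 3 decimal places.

0.570

Var(D+F) = 2 + 2·0.20 = 2.400.
True-score variance = ρ_D + ρ_F + 2·0.20, so 0.696 = (0.70 + ρ_F + 0.40) / 2.400.
ρ_F = 0.696·2.400 − 0.70 − 0.40 = 0.570.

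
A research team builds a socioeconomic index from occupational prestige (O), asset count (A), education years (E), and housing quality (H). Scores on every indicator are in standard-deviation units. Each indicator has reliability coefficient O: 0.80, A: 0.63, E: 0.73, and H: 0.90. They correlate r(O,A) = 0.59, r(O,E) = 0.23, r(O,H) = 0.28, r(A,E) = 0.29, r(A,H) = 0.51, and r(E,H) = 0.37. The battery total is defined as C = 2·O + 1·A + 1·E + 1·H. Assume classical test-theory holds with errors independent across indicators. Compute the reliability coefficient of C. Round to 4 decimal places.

Var(C) = 2² + 1 + 1 + 1 + 2·[2·0.59 + 2·0.23 + 2·0.28 + 0.29 + 0.51 + 0.37] = 7 + 6.74 = 13.74.
Under uncorrelated errors the observed covariances equal the true-score covariances, so only the own-variance terms attenuate.
True-score variance = [2²·0.80 + 0.63 + 0.73 + 0.90] + 6.74 = 5.46 + 6.74 = 12.2.
Reliability = 12.2 / 13.74 = 0.8879.

0.8879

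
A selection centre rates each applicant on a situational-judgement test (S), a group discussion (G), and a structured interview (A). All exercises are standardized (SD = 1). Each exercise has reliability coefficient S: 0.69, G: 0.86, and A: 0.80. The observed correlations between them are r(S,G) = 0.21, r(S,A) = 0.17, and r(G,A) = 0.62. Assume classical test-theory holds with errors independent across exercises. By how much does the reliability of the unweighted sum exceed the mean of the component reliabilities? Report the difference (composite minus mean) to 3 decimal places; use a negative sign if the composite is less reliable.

0.087

Var(sum) = 3 + 2 = 5; true-score variance = 2.35 + 2 = 4.35; composite reliability = 0.8700.
Mean component reliability = 0.7833.
Difference = 0.8700 − 0.7833 = 0.087.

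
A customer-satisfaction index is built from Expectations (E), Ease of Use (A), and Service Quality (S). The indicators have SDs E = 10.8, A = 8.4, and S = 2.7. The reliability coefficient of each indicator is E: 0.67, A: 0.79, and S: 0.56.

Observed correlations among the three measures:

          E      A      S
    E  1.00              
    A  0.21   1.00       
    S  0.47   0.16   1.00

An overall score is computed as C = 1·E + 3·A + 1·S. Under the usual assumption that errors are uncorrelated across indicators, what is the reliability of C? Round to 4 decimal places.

0.8102

Var(C) = 10.8² + 3²·8.4² + 2.7² + 2·[3·10.8·8.4·0.21 + 10.8·2.7·0.47 + 3·8.4·2.7·0.16] = 758.97 + 163.49 = 922.46.
With uncorrelated errors the cross-covariances are all true-score covariance, so they carry over unchanged; only the diagonal terms shrink to ρᵢσᵢ².
True-score variance = [10.8²·0.67 + 3²·8.4²·0.79 + 2.7²·0.56] + 163.49 = 583.913 + 163.49 = 747.403.
Reliability = 747.403 / 922.46 = 0.8102.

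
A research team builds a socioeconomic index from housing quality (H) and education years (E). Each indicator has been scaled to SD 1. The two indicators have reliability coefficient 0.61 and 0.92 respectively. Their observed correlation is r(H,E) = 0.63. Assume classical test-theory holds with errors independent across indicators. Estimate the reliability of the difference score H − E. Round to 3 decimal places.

Var(H−E) = 1 + 1 − 2·0.63 = 2 − 1.26 = 0.74.
Because errors are independent across components, Cov(Tᵢ,Tⱼ) = Cov(Xᵢ,Xⱼ); the off-diagonal part of the true-score variance is the same as above.
True-score variance = [0.61 + 0.92] − 1.26 = 1.53 − 1.26 = 0.27.
Reliability = 0.27 / 0.74 = 0.365.

0.365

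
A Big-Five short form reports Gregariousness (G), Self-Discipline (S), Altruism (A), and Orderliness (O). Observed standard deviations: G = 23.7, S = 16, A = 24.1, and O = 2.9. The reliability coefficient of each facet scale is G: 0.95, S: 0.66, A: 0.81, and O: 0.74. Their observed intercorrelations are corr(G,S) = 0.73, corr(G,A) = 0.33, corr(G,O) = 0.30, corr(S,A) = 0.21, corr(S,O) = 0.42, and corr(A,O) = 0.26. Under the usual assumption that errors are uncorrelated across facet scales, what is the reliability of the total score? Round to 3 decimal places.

0.913

Var(G+S+A+O) = 23.7² + 16² + 24.1² + 2.9² + 2·[23.7·16·0.73 + 23.7·24.1·0.33 + 23.7·2.9·0.30 + 16·24.1·0.21 + 16·2.9·0.42 + 24.1·2.9·0.26] = 1406.91 + 1209.11 = 2616.02.
Under uncorrelated errors the observed covariances equal the true-score covariances, so only the own-variance terms attenuate.
True-score variance = [23.7²·0.95 + 16²·0.66 + 24.1²·0.81 + 2.9²·0.74] + 1209.11 = 1179.25 + 1209.11 = 2388.36.
Reliability = 2388.36 / 2616.02 = 0.913.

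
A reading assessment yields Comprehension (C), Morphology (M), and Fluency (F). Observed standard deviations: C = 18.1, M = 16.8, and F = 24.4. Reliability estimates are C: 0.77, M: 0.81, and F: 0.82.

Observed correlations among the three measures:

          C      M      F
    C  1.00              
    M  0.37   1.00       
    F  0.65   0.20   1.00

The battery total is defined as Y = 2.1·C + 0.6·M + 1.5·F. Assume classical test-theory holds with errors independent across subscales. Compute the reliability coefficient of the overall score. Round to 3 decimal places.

Var(Y) = 2.1²·18.1² + 0.6²·16.8² + 1.5²·24.4² + 2·[1.26·18.1·16.8·0.37 + 3.15·18.1·24.4·0.65 + 0.9·16.8·24.4·0.20] = 2885.93 + 2239.61 = 5125.54.
Under uncorrelated errors the observed covariances equal the true-score covariances, so only the own-variance terms attenuate.
True-score variance = [2.1²·18.1²·0.77 + 0.6²·16.8²·0.81 + 1.5²·24.4²·0.82] + 2239.61 = 2293.21 + 2239.61 = 4532.82.
Reliability = 4532.82 / 5125.54 = 0.884.

0.884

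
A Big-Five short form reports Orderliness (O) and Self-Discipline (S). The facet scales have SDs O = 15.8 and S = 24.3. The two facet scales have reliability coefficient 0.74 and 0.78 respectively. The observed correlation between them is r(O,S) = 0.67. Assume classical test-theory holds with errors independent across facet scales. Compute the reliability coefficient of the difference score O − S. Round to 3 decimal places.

0.402

Var(O−S) = 15.8² + 24.3² − 2·15.8·24.3·0.67 = 840.13 − 514.48 = 325.65.
With uncorrelated errors the cross-covariances are all true-score covariance, so they carry over unchanged; only the diagonal terms shrink to ρᵢσᵢ².
True-score variance = [15.8²·0.74 + 24.3²·0.78] − 514.48 = 645.316 − 514.48 = 130.836.
Reliability = 130.836 / 325.65 = 0.402.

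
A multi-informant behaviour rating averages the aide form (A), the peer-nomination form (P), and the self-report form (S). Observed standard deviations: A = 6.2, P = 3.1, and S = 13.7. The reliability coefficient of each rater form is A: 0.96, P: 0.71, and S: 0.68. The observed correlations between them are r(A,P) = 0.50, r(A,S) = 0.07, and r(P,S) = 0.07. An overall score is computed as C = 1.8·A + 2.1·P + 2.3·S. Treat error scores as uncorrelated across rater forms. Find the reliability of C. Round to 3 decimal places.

Var(C) = 1.8²·6.2² + 2.1²·3.1² + 2.3²·13.7² + 2·[3.78·6.2·3.1·0.50 + 4.14·6.2·13.7·0.07 + 4.83·3.1·13.7·0.07] = 1159.81 + 150.601 = 1310.41.
Under uncorrelated errors the observed covariances equal the true-score covariances, so only the own-variance terms attenuate.
True-score variance = [1.8²·6.2²·0.96 + 2.1²·3.1²·0.71 + 2.3²·13.7²·0.68] + 150.601 = 824.812 + 150.601 = 975.413.
Reliability = 975.413 / 1310.41 = 0.744.

0.744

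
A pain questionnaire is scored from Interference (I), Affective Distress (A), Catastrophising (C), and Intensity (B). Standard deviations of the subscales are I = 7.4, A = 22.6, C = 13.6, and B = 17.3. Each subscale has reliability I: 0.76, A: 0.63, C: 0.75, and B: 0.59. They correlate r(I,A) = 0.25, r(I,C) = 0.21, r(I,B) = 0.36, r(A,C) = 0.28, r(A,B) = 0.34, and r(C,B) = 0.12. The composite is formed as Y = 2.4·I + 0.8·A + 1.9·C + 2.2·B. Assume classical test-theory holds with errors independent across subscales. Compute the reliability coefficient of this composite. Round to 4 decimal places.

Var(Y) = 2.4²·7.4² + 0.8²·22.6² + 1.9²·13.6² + 2.2²·17.3² + 2·[1.92·7.4·22.6·0.25 + 4.56·7.4·13.6·0.21 + 5.28·7.4·17.3·0.36 + 1.52·22.6·13.6·0.28 + 1.76·22.6·17.3·0.34 + 4.18·13.6·17.3·0.12] = 2758.57 + 1805.56 = 4564.13.
With uncorrelated errors the cross-covariances are all true-score covariance, so they carry over unchanged; only the diagonal terms shrink to ρᵢσᵢ².
True-score variance = [2.4²·7.4²·0.76 + 0.8²·22.6²·0.63 + 1.9²·13.6²·0.75 + 2.2²·17.3²·0.59] + 1805.56 = 1801.09 + 1805.56 = 3606.65.
Reliability = 3606.65 / 4564.13 = 0.7902.

0.7902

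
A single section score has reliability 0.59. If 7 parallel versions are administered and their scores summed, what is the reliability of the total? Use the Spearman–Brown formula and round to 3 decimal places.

ρ_k = kρ / (1 + (k−1)ρ) = 7·0.59 / (1 + 6·0.59) = 4.130 / 4.540 = 0.910.

0.910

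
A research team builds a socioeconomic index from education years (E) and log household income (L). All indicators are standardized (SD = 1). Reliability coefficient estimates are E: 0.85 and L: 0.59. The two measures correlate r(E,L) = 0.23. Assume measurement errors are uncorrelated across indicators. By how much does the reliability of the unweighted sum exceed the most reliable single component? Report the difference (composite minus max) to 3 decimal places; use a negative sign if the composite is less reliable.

-0.078

Var(sum) = 2 + 0.46 = 2.46; true-score variance = 1.44 + 0.46 = 1.9; composite reliability = 0.7724.
Max component reliability = 0.8500.
Difference = 0.7724 − 0.8500 = -0.078.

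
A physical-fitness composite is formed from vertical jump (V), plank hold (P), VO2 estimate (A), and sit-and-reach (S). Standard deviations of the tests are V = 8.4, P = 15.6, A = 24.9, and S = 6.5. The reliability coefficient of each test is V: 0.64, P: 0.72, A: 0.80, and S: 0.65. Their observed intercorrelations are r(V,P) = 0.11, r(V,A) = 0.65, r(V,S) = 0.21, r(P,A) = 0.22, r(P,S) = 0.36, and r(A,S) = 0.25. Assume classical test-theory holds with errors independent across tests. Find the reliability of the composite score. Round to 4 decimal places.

0.8570

Var(V+P+A+S) = 8.4² + 15.6² + 24.9² + 6.5² + 2·[8.4·15.6·0.11 + 8.4·24.9·0.65 + 8.4·6.5·0.21 + 15.6·24.9·0.22 + 15.6·6.5·0.36 + 24.9·6.5·0.25] = 976.18 + 648.515 = 1624.7.
With uncorrelated errors the cross-covariances are all true-score covariance, so they carry over unchanged; only the diagonal terms shrink to ρᵢσᵢ².
True-score variance = [8.4²·0.64 + 15.6²·0.72 + 24.9²·0.80 + 6.5²·0.65] + 648.515 = 743.848 + 648.515 = 1392.36.
Reliability = 1392.36 / 1624.7 = 0.8570.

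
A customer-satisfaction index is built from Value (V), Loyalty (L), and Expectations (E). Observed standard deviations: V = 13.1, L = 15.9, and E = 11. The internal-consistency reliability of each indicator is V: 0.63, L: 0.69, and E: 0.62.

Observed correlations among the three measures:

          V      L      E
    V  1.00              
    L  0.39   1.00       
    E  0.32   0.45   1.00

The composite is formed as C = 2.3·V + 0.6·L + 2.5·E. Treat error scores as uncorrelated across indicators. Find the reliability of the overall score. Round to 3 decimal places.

Var(C) = 2.3²·13.1² + 0.6²·15.9² + 2.5²·11² + 2·[1.38·13.1·15.9·0.39 + 5.75·13.1·11·0.32 + 1.5·15.9·11·0.45] = 1755.08 + 990.606 = 2745.68.
Because errors are independent across components, Cov(Tᵢ,Tⱼ) = Cov(Xᵢ,Xⱼ); the off-diagonal part of the true-score variance is the same as above.
True-score variance = [2.3²·13.1²·0.63 + 0.6²·15.9²·0.69 + 2.5²·11²·0.62] + 990.606 = 1103.6 + 990.606 = 2094.2.
Reliability = 2094.2 / 2745.68 = 0.763.

0.763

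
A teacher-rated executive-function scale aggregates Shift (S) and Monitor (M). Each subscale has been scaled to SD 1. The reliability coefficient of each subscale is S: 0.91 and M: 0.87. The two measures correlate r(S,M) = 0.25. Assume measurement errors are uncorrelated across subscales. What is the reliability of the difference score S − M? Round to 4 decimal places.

0.8533

Var(S−M) = 1 + 1 − 2·0.25 = 2 − 0.5 = 1.5.
Under uncorrelated errors the observed covariances equal the true-score covariances, so only the own-variance terms attenuate.
True-score variance = [0.91 + 0.87] − 0.5 = 1.78 − 0.5 = 1.28.
Reliability = 1.28 / 1.5 = 0.8533.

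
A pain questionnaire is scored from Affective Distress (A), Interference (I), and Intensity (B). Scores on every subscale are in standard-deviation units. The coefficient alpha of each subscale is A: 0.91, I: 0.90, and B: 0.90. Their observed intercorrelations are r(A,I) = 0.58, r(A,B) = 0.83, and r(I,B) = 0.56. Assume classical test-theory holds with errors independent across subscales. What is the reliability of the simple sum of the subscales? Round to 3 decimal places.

0.958

Var(A+I+B) = 3 + 2·[0.58 + 0.83 + 0.56] = 3 + 3.94 = 6.94.
With uncorrelated errors the cross-covariances are all true-score covariance, so they carry over unchanged; only the diagonal terms shrink to ρᵢσᵢ².
True-score variance = [0.91 + 0.90 + 0.90] + 3.94 = 2.71 + 3.94 = 6.65.
Reliability = 6.65 / 6.94 = 0.958.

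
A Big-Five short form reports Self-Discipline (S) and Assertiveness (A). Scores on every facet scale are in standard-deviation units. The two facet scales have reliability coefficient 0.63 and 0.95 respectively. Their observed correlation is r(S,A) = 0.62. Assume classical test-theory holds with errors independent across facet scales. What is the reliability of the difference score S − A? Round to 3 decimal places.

Var(S−A) = 1 + 1 − 2·0.62 = 2 − 1.24 = 0.76.
Because errors are independent across components, Cov(Tᵢ,Tⱼ) = Cov(Xᵢ,Xⱼ); the off-diagonal part of the true-score variance is the same as above.
True-score variance = [0.63 + 0.95] − 1.24 = 1.58 − 1.24 = 0.34.
Reliability = 0.34 / 0.76 = 0.447.

0.447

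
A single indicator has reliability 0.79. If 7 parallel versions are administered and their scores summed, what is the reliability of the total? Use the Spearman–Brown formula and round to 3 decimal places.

ρ_k = kρ / (1 + (k−1)ρ) = 7·0.79 / (1 + 6·0.79) = 5.530 / 5.740 = 0.963.

0.963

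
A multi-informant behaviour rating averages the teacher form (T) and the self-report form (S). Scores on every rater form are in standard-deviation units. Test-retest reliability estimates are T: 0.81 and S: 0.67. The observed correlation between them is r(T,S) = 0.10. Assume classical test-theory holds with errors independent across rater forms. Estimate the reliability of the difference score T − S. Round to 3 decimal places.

Var(T−S) = 1 + 1 − 2·0.10 = 2 − 0.2 = 1.8.
With uncorrelated errors the cross-covariances are all true-score covariance, so they carry over unchanged; only the diagonal terms shrink to ρᵢσᵢ².
True-score variance = [0.81 + 0.67] − 0.2 = 1.48 − 0.2 = 1.28.
Reliability = 1.28 / 1.8 = 0.711.

0.711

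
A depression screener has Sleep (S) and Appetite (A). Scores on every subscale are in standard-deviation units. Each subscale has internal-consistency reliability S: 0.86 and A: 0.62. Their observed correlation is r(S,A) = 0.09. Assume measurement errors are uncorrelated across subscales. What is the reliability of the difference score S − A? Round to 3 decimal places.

0.714

Var(S−A) = 1 + 1 − 2·0.09 = 2 − 0.18 = 1.82.
Because errors are independent across components, Cov(Tᵢ,Tⱼ) = Cov(Xᵢ,Xⱼ); the off-diagonal part of the true-score variance is the same as above.
True-score variance = [0.86 + 0.62] − 0.18 = 1.48 − 0.18 = 1.3.
Reliability = 1.3 / 1.82 = 0.714.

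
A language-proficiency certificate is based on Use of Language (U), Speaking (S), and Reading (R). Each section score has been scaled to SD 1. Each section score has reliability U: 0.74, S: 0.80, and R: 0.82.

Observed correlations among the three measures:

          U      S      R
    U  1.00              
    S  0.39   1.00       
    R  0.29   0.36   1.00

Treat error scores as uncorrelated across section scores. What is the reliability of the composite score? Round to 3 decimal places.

Var(U+S+R) = 3 + 2·[0.39 + 0.29 + 0.36] = 3 + 2.08 = 5.08.
Under uncorrelated errors the observed covariances equal the true-score covariances, so only the own-variance terms attenuate.
True-score variance = [0.74 + 0.80 + 0.82] + 2.08 = 2.36 + 2.08 = 4.44.
Reliability = 4.44 / 5.08 = 0.874.

0.874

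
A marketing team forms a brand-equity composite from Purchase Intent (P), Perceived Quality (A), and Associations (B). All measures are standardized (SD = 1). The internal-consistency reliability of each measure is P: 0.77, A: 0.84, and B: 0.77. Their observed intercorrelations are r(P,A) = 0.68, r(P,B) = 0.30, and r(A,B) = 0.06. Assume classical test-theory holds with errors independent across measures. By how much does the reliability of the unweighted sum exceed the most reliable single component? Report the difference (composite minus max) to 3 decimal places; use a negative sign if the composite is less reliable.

0.038

Var(sum) = 3 + 2.08 = 5.08; true-score variance = 2.38 + 2.08 = 4.46; composite reliability = 0.8780.
Max component reliability = 0.8400.
Difference = 0.8780 − 0.8400 = 0.038.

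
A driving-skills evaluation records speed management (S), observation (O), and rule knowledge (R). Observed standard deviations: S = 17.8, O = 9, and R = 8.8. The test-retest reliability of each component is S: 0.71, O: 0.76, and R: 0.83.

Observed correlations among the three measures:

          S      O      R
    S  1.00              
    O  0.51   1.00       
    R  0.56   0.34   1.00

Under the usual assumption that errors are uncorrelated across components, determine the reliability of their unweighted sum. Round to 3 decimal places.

Var(S+O+R) = 17.8² + 9² + 8.8² + 2·[17.8·9·0.51 + 17.8·8.8·0.56 + 9·8.8·0.34] = 475.28 + 392.697 = 867.977.
Because errors are independent across components, Cov(Tᵢ,Tⱼ) = Cov(Xᵢ,Xⱼ); the off-diagonal part of the true-score variance is the same as above.
True-score variance = [17.8²·0.71 + 9²·0.76 + 8.8²·0.83] + 392.697 = 350.792 + 392.697 = 743.488.
Reliability = 743.488 / 867.977 = 0.857.

0.857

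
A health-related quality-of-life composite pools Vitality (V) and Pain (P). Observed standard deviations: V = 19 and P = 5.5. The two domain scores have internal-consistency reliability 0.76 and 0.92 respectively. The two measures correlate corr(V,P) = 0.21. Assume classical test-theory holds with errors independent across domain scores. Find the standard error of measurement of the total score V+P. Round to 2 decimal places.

9.44

Var(total) = 391.25 + 43.89 = 435.14.
True-score variance = 302.19 + 43.89 = 346.08, so reliability = 0.7953.
Error variance = 435.14 − 346.08 = 89.06; SEM = √89.06 = 9.44.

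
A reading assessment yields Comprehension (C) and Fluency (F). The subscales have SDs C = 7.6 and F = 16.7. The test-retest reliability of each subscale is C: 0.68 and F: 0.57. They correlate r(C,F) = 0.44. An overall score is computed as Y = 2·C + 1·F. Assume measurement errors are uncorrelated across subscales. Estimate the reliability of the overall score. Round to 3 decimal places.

0.736

Var(Y) = 2²·7.6² + 16.7² + 2·[2·7.6·16.7·0.44] = 509.93 + 223.379 = 733.309.
With uncorrelated errors the cross-covariances are all true-score covariance, so they carry over unchanged; only the diagonal terms shrink to ρᵢσᵢ².
True-score variance = [2²·7.6²·0.68 + 16.7²·0.57] + 223.379 = 316.074 + 223.379 = 539.454.
Reliability = 539.454 / 733.309 = 0.736.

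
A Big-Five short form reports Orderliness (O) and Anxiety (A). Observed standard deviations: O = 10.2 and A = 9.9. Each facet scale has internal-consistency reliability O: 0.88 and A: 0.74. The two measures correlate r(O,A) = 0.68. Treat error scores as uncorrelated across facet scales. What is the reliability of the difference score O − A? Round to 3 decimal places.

Var(O−A) = 10.2² + 9.9² − 2·10.2·9.9·0.68 = 202.05 − 137.333 = 64.7172.
With uncorrelated errors the cross-covariances are all true-score covariance, so they carry over unchanged; only the diagonal terms shrink to ρᵢσᵢ².
True-score variance = [10.2²·0.88 + 9.9²·0.74] − 137.333 = 164.083 − 137.333 = 26.7498.
Reliability = 26.7498 / 64.7172 = 0.413.

0.413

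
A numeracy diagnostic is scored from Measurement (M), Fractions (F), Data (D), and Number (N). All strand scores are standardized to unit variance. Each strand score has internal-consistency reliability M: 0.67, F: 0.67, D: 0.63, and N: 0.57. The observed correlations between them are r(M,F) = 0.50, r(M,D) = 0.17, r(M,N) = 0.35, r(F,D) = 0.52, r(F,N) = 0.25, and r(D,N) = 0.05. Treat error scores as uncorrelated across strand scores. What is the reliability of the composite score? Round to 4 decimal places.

Var(M+F+D+N) = 4 + 2·[0.50 + 0.17 + 0.35 + 0.52 + 0.25 + 0.05] = 4 + 3.68 = 7.68.
Because errors are independent across components, Cov(Tᵢ,Tⱼ) = Cov(Xᵢ,Xⱼ); the off-diagonal part of the true-score variance is the same as above.
True-score variance = [0.67 + 0.67 + 0.63 + 0.57] + 3.68 = 2.54 + 3.68 = 6.22.
Reliability = 6.22 / 7.68 = 0.8099.

0.8099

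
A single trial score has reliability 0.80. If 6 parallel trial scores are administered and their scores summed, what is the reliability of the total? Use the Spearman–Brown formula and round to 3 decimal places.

ρ_k = kρ / (1 + (k−1)ρ) = 6·0.80 / (1 + 5·0.80) = 4.800 / 5.000 = 0.960.

0.960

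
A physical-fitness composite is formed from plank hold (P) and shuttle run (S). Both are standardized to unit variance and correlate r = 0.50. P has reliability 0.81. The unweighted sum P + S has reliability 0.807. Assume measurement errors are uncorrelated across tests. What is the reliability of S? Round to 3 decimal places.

Var(P+S) = 2 + 2·0.50 = 3.000.
True-score variance = ρ_P + ρ_S + 2·0.50, so 0.807 = (0.81 + ρ_S + 1.00) / 3.000.
ρ_S = 0.807·3.000 − 0.81 − 1.00 = 0.611.

0.611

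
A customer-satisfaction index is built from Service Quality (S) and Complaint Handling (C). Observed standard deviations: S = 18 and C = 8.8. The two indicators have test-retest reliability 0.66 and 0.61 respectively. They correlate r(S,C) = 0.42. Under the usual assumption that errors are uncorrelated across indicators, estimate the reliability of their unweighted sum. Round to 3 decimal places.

0.737

Var(S+C) = 18² + 8.8² + 2·[18·8.8·0.42] = 401.44 + 133.056 = 534.496.
Because errors are independent across components, Cov(Tᵢ,Tⱼ) = Cov(Xᵢ,Xⱼ); the off-diagonal part of the true-score variance is the same as above.
True-score variance = [18²·0.66 + 8.8²·0.61] + 133.056 = 261.078 + 133.056 = 394.134.
Reliability = 394.134 / 534.496 = 0.737.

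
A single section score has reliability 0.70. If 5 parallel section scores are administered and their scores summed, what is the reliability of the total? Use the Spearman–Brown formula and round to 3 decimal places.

0.921

ρ_k = kρ / (1 + (k−1)ρ) = 5·0.70 / (1 + 4·0.70) = 3.500 / 3.800 = 0.921.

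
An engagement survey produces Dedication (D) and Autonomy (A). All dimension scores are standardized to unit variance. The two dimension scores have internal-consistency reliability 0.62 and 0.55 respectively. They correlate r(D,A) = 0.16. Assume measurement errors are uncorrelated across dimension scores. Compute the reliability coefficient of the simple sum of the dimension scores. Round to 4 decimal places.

Var(D+A) = 2 + 2·[0.16] = 2 + 0.32 = 2.32.
Under uncorrelated errors the observed covariances equal the true-score covariances, so only the own-variance terms attenuate.
True-score variance = [0.62 + 0.55] + 0.32 = 1.17 + 0.32 = 1.49.
Reliability = 1.49 / 2.32 = 0.6422.

0.6422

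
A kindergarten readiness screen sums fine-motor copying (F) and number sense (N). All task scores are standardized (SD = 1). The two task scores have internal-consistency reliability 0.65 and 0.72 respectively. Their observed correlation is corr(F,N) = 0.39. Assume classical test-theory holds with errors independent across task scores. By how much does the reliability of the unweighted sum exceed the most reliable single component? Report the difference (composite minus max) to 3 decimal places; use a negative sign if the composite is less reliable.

0.053

Var(sum) = 2 + 0.78 = 2.78; true-score variance = 1.37 + 0.78 = 2.15; composite reliability = 0.7734.
Max component reliability = 0.7200.
Difference = 0.7734 − 0.7200 = 0.053.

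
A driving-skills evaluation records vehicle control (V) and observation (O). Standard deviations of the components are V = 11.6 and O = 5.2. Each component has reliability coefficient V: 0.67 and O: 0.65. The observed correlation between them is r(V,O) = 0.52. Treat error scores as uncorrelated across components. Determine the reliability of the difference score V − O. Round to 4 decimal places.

Var(V−O) = 11.6² + 5.2² − 2·11.6·5.2·0.52 = 161.6 − 62.7328 = 98.8672.
Because errors are independent across components, Cov(Tᵢ,Tⱼ) = Cov(Xᵢ,Xⱼ); the off-diagonal part of the true-score variance is the same as above.
True-score variance = [11.6²·0.67 + 5.2²·0.65] − 62.7328 = 107.731 − 62.7328 = 44.9984.
Reliability = 44.9984 / 98.8672 = 0.4551.

0.4551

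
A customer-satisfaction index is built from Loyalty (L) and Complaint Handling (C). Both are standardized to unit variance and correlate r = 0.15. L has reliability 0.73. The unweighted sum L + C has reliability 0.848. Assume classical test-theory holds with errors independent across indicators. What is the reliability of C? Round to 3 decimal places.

0.920

Var(L+C) = 2 + 2·0.15 = 2.300.
True-score variance = ρ_L + ρ_C + 2·0.15, so 0.848 = (0.73 + ρ_C + 0.30) / 2.300.
ρ_C = 0.848·2.300 − 0.73 − 0.30 = 0.920.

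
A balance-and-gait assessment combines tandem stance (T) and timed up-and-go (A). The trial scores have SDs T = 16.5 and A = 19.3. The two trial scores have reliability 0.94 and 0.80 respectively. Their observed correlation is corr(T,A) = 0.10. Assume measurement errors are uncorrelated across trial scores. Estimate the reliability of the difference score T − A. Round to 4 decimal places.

Var(T−A) = 16.5² + 19.3² − 2·16.5·19.3·0.10 = 644.74 − 63.69 = 581.05.
Under uncorrelated errors the observed covariances equal the true-score covariances, so only the own-variance terms attenuate.
True-score variance = [16.5²·0.94 + 19.3²·0.80] − 63.69 = 553.907 − 63.69 = 490.217.
Reliability = 490.217 / 581.05 = 0.8437.

0.8437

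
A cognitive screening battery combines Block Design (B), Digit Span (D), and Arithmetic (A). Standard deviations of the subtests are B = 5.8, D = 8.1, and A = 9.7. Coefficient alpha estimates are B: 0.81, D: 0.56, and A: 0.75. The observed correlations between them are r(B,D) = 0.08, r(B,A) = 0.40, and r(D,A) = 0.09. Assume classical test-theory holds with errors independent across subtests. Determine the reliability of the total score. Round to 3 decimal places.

0.774

Var(B+D+A) = 5.8² + 8.1² + 9.7² + 2·[5.8·8.1·0.08 + 5.8·9.7·0.40 + 8.1·9.7·0.09] = 193.34 + 66.6674 = 260.007.
Because errors are independent across components, Cov(Tᵢ,Tⱼ) = Cov(Xᵢ,Xⱼ); the off-diagonal part of the true-score variance is the same as above.
True-score variance = [5.8²·0.81 + 8.1²·0.56 + 9.7²·0.75] + 66.6674 = 134.558 + 66.6674 = 201.225.
Reliability = 201.225 / 260.007 = 0.774.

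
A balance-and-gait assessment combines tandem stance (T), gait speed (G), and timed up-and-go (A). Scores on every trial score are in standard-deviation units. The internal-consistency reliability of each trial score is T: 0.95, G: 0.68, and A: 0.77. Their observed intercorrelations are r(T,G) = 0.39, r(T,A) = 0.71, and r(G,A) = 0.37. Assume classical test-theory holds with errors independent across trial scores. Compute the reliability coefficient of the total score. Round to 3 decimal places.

0.899

Var(T+G+A) = 3 + 2·[0.39 + 0.71 + 0.37] = 3 + 2.94 = 5.94.
Because errors are independent across components, Cov(Tᵢ,Tⱼ) = Cov(Xᵢ,Xⱼ); the off-diagonal part of the true-score variance is the same as above.
True-score variance = [0.95 + 0.68 + 0.77] + 2.94 = 2.4 + 2.94 = 5.34.
Reliability = 5.34 / 5.94 = 0.899.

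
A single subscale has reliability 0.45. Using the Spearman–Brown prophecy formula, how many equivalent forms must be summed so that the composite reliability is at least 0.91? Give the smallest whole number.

13

k ≥ ρ*(1−ρ₁)/(ρ₁(1−ρ*)) = 0.91·0.55 / (0.45·0.09) = 12.358.
Smallest integer k = 13.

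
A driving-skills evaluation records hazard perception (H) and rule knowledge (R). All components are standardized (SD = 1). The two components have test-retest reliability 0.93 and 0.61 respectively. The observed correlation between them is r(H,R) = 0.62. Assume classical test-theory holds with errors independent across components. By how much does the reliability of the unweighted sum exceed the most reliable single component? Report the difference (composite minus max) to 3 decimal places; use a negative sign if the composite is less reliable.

-0.072

Var(sum) = 2 + 1.24 = 3.24; true-score variance = 1.54 + 1.24 = 2.78; composite reliability = 0.8580.
Max component reliability = 0.9300.
Difference = 0.8580 − 0.9300 = -0.072.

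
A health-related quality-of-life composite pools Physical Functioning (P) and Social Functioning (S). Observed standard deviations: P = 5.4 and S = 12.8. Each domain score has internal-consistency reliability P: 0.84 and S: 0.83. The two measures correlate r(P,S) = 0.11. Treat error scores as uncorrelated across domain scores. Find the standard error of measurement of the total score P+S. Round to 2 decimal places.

Var(total) = 193 + 15.2064 = 208.206.
True-score variance = 160.482 + 15.2064 = 175.688, so reliability = 0.8438.
Error variance = 208.206 − 175.688 = 32.5184; SEM = √32.5184 = 5.70.

5.70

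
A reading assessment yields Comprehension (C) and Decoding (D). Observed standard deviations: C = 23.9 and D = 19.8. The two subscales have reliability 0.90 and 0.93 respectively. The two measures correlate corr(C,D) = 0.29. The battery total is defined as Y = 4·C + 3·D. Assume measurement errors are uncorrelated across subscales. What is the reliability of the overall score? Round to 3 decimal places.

0.927

Var(Y) = 4²·23.9² + 3²·19.8² + 2·[12·23.9·19.8·0.29] = 12667.7 + 3293.61 = 15961.3.
Because errors are independent across components, Cov(Tᵢ,Tⱼ) = Cov(Xᵢ,Xⱼ); the off-diagonal part of the true-score variance is the same as above.
True-score variance = [4²·23.9²·0.90 + 3²·19.8²·0.93] + 3293.61 = 11506.8 + 3293.61 = 14800.4.
Reliability = 14800.4 / 15961.3 = 0.927.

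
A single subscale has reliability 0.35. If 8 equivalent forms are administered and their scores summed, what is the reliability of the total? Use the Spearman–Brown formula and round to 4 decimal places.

ρ_k = kρ / (1 + (k−1)ρ) = 8·0.35 / (1 + 7·0.35) = 2.800 / 3.450 = 0.8116.

0.8116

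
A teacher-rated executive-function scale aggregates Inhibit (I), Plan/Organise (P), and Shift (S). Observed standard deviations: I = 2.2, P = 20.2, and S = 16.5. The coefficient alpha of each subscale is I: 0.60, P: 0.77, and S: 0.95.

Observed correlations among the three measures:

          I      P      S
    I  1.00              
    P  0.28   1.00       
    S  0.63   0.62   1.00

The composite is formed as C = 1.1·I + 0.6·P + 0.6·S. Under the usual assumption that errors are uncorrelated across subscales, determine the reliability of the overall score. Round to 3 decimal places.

Var(C) = 1.1²·2.2² + 0.6²·20.2² + 0.6²·16.5² + 2·[0.66·2.2·20.2·0.28 + 0.66·2.2·16.5·0.63 + 0.36·20.2·16.5·0.62] = 250.761 + 195.397 = 446.158.
Under uncorrelated errors the observed covariances equal the true-score covariances, so only the own-variance terms attenuate.
True-score variance = [1.1²·2.2²·0.60 + 0.6²·20.2²·0.77 + 0.6²·16.5²·0.95] + 195.397 = 209.732 + 195.397 = 405.129.
Reliability = 405.129 / 446.158 = 0.908.

0.908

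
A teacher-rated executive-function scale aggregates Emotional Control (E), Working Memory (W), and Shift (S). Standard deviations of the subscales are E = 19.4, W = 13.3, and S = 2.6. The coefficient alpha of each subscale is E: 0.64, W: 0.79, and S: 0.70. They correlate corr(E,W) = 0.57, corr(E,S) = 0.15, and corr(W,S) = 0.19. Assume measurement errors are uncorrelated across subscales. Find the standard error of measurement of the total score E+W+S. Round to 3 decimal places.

Var(total) = 560.01 + 322.415 = 882.425.
True-score variance = 385.346 + 322.415 = 707.761, so reliability = 0.8021.
Error variance = 882.425 − 707.761 = 174.664; SEM = √174.664 = 13.216.

13.216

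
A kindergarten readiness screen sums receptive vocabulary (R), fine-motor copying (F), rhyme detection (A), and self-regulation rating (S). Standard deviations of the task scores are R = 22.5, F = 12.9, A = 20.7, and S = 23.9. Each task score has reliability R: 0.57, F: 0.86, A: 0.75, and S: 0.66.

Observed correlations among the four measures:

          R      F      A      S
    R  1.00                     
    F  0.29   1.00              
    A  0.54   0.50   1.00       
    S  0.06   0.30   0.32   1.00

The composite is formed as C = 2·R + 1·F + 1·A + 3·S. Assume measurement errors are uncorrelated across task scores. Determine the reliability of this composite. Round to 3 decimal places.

0.756

Var(C) = 2²·22.5² + 12.9² + 20.7² + 3²·23.9² + 2·[2·22.5·12.9·0.29 + 2·22.5·20.7·0.54 + 6·22.5·23.9·0.06 + 12.9·20.7·0.50 + 3·12.9·23.9·0.30 + 3·20.7·23.9·0.32] = 7760.79 + 3501.76 = 11262.5.
With uncorrelated errors the cross-covariances are all true-score covariance, so they carry over unchanged; only the diagonal terms shrink to ρᵢσᵢ².
True-score variance = [2²·22.5²·0.57 + 12.9²·0.86 + 20.7²·0.75 + 3²·23.9²·0.66] + 3501.76 = 5011.72 + 3501.76 = 8513.48.
Reliability = 8513.48 / 11262.5 = 0.756.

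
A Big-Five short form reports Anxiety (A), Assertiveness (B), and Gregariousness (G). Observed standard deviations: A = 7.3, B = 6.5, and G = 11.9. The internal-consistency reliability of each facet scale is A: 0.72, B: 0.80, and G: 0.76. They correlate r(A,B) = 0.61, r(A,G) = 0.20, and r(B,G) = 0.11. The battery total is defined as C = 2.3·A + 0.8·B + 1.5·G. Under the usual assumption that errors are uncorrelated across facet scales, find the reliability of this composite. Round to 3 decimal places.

0.816

Var(C) = 2.3²·7.3² + 0.8²·6.5² + 1.5²·11.9² + 2·[1.84·7.3·6.5·0.61 + 3.45·7.3·11.9·0.20 + 1.2·6.5·11.9·0.11] = 627.567 + 246.817 = 874.383.
Because errors are independent across components, Cov(Tᵢ,Tⱼ) = Cov(Xᵢ,Xⱼ); the off-diagonal part of the true-score variance is the same as above.
True-score variance = [2.3²·7.3²·0.72 + 0.8²·6.5²·0.80 + 1.5²·11.9²·0.76] + 246.817 = 466.756 + 246.817 = 713.573.
Reliability = 713.573 / 874.383 = 0.816.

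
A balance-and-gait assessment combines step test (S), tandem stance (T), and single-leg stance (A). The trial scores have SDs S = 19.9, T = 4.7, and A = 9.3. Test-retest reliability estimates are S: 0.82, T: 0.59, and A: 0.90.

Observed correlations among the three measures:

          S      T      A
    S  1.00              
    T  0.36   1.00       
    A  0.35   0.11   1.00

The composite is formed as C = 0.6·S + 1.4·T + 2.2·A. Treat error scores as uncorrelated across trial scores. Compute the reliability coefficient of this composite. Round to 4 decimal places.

Var(C) = 0.6²·19.9² + 1.4²·4.7² + 2.2²·9.3² + 2·[0.84·19.9·4.7·0.36 + 1.32·19.9·9.3·0.35 + 3.08·4.7·9.3·0.11] = 604.472 + 257.19 = 861.661.
Because errors are independent across components, Cov(Tᵢ,Tⱼ) = Cov(Xᵢ,Xⱼ); the off-diagonal part of the true-score variance is the same as above.
True-score variance = [0.6²·19.9²·0.82 + 1.4²·4.7²·0.59 + 2.2²·9.3²·0.90] + 257.19 = 519.197 + 257.19 = 776.387.
Reliability = 776.387 / 861.661 = 0.9010.

0.9010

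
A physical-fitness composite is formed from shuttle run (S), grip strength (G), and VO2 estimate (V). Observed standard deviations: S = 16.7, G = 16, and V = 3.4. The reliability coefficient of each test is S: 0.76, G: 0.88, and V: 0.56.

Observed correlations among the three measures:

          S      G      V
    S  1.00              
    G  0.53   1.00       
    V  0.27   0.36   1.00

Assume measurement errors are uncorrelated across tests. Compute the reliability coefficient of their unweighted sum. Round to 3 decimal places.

0.886

Var(S+G+V) = 16.7² + 16² + 3.4² + 2·[16.7·16·0.53 + 16.7·3.4·0.27 + 16·3.4·0.36] = 546.45 + 353.061 = 899.511.
Under uncorrelated errors the observed covariances equal the true-score covariances, so only the own-variance terms attenuate.
True-score variance = [16.7²·0.76 + 16²·0.88 + 3.4²·0.56] + 353.061 = 443.71 + 353.061 = 796.771.
Reliability = 796.771 / 899.511 = 0.886.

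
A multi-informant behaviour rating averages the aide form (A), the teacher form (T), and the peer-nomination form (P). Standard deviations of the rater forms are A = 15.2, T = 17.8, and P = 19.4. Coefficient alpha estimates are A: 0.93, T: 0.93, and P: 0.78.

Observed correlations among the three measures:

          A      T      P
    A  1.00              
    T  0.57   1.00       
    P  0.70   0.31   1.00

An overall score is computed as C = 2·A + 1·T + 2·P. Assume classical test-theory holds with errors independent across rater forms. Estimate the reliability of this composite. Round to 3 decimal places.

0.923

Var(C) = 2²·15.2² + 17.8² + 2²·19.4² + 2·[2·15.2·17.8·0.57 + 4·15.2·19.4·0.70 + 2·17.8·19.4·0.31] = 2746.44 + 2696.4 = 5442.84.
With uncorrelated errors the cross-covariances are all true-score covariance, so they carry over unchanged; only the diagonal terms shrink to ρᵢσᵢ².
True-score variance = [2²·15.2²·0.93 + 17.8²·0.93 + 2²·19.4²·0.78] + 2696.4 = 2328.37 + 2696.4 = 5024.77.
Reliability = 5024.77 / 5442.84 = 0.923.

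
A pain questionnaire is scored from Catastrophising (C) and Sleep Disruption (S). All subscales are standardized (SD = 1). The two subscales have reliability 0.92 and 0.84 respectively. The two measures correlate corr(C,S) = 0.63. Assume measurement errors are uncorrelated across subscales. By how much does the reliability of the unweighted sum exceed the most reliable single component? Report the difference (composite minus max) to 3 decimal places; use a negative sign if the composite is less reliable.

Var(sum) = 2 + 1.26 = 3.26; true-score variance = 1.76 + 1.26 = 3.02; composite reliability = 0.9264.
Max component reliability = 0.9200.
Difference = 0.9264 − 0.9200 = 0.006.

0.006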